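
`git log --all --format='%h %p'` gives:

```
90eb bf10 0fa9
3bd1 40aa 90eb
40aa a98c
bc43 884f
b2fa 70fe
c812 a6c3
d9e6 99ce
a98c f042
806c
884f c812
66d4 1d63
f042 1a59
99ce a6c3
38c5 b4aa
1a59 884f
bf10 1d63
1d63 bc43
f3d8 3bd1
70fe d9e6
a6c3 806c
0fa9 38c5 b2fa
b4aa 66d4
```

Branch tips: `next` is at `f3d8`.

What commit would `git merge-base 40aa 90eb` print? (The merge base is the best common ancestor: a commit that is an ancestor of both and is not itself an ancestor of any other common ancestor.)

Ancestors of 40aa: {1a59, 40aa, 806c, 884f, a6c3, a98c, c812, f042}.
Ancestors of 90eb: {0fa9, 1d63, 38c5, 66d4, 70fe, 806c, 884f, 90eb, 99ce, a6c3, b2fa, b4aa, bc43, bf10, c812, d9e6}.
Common ancestors: {806c, 884f, a6c3, c812}.
Among these, 884f is not an ancestor of any other common ancestor — it is the merge base.

884f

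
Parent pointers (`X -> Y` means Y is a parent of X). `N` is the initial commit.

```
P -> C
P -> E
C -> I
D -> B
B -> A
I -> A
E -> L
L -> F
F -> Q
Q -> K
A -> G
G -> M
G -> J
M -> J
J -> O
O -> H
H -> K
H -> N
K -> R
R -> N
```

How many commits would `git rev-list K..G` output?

5

Reachable from G: {G, H, J, K, M, N, O, R}.
Reachable from K: {K, N, R}.
In G's history but not K's: {G, H, J, M, O} — 5 commits.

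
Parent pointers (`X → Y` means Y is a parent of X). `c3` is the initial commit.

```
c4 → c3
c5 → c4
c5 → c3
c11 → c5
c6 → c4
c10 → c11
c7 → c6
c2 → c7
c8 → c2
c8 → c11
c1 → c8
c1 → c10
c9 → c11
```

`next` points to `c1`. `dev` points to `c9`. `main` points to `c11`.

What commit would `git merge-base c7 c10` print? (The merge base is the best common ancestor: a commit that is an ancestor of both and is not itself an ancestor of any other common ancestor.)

Ancestors of c7: {c3, c4, c6, c7}.
Ancestors of c10: {c10, c11, c3, c4, c5}.
Common ancestors: {c3, c4}.
Among these, c4 is not an ancestor of any other common ancestor — it is the merge base.

c4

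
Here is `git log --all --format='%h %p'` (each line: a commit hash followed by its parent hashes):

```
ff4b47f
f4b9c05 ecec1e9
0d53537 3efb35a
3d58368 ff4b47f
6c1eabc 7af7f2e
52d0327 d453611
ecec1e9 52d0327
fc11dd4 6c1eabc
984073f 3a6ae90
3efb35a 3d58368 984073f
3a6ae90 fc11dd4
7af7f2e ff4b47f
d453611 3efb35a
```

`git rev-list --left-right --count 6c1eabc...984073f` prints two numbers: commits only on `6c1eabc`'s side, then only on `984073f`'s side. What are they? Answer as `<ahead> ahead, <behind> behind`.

Reachable from 6c1eabc: {6c1eabc, 7af7f2e, ff4b47f}.
Reachable from 984073f: {3a6ae90, 6c1eabc, 7af7f2e, 984073f, fc11dd4, ff4b47f}.
Only in 6c1eabc's history (ahead): {} — 0.
Only in 984073f's history (behind): {3a6ae90, 984073f, fc11dd4} — 3.

0 ahead, 3 behind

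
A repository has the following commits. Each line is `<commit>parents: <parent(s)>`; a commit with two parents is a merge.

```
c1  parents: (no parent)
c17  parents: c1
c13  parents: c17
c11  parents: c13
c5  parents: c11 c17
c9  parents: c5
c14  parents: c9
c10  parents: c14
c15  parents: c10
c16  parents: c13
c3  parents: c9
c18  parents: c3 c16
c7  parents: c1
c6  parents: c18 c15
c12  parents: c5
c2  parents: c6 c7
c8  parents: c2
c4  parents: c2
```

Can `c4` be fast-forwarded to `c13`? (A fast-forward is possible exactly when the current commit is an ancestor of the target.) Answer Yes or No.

A fast-forward from c4 to c13 is possible iff c4 is an ancestor of c13.
Ancestors of c13: {c1, c13, c17}.
c4 is not among them, so fast-forward is not possible.

No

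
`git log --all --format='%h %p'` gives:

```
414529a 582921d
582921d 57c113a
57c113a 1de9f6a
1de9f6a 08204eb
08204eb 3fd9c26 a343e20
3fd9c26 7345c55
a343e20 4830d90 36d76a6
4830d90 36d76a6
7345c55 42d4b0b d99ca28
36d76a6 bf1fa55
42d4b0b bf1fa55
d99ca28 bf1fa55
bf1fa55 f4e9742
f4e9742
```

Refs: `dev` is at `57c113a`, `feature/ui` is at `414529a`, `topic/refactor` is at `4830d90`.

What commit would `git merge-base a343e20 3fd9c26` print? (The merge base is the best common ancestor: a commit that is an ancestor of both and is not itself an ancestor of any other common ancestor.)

Ancestors of a343e20: {36d76a6, 4830d90, a343e20, bf1fa55, f4e9742}.
Ancestors of 3fd9c26: {3fd9c26, 42d4b0b, 7345c55, bf1fa55, d99ca28, f4e9742}.
Common ancestors: {bf1fa55, f4e9742}.
Among these, bf1fa55 is not an ancestor of any other common ancestor — it is the merge base.

bf1fa55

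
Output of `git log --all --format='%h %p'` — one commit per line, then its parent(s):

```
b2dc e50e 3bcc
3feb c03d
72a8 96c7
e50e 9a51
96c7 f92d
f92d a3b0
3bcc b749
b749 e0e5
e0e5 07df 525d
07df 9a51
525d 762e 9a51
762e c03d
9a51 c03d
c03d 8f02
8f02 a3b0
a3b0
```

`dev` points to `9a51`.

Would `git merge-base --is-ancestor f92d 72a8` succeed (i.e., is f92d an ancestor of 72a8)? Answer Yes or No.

Ancestors of 72a8 (commits reachable by following parents): {72a8, 96c7, a3b0, f92d}.
f92d is in that set, so it is an ancestor of 72a8.

Yes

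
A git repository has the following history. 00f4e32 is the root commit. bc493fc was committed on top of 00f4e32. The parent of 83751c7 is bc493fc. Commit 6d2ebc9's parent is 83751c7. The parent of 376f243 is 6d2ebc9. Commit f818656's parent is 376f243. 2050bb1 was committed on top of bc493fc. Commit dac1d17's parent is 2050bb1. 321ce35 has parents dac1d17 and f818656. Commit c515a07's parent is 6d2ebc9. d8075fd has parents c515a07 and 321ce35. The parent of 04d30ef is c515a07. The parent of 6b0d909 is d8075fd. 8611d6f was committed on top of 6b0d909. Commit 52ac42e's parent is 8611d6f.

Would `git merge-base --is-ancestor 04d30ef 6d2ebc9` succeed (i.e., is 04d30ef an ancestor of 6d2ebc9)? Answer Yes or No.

Ancestors of 6d2ebc9: {00f4e32, 6d2ebc9, 83751c7, bc493fc}.
04d30ef is not in that set, so it is not an ancestor of 6d2ebc9.

No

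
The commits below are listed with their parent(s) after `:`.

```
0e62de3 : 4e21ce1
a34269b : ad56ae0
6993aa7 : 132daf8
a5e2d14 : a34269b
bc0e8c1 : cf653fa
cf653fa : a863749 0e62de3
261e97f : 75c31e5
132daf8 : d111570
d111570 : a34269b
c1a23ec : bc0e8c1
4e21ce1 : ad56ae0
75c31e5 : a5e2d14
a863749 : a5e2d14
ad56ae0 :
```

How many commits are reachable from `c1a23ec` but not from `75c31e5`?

Reachable from c1a23ec: {0e62de3, 4e21ce1, a34269b, a5e2d14, a863749, ad56ae0, bc0e8c1, c1a23ec, cf653fa}.
Reachable from 75c31e5: {75c31e5, a34269b, a5e2d14, ad56ae0}.
In c1a23ec's history but not 75c31e5's: {0e62de3, 4e21ce1, a863749, bc0e8c1, c1a23ec, cf653fa} — 6 commits.

6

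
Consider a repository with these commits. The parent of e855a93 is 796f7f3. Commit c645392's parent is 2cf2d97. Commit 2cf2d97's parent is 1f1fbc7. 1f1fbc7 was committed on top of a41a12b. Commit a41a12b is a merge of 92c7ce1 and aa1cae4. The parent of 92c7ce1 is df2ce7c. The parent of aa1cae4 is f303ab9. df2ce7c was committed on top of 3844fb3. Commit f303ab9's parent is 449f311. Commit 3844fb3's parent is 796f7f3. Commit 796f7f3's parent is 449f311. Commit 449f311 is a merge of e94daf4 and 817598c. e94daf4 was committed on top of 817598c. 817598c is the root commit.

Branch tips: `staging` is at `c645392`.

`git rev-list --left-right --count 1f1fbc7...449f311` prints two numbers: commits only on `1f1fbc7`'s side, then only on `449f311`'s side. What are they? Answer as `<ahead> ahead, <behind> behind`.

Reachable from 1f1fbc7: {1f1fbc7, 3844fb3, 449f311, 796f7f3, 817598c, 92c7ce1, a41a12b, aa1cae4, df2ce7c, e94daf4, f303ab9}.
Reachable from 449f311: {449f311, 817598c, e94daf4}.
Only in 1f1fbc7's history (ahead): {1f1fbc7, 3844fb3, 796f7f3, 92c7ce1, a41a12b, aa1cae4, df2ce7c, f303ab9} — 8.
Only in 449f311's history (behind): {} — 0.

8 ahead, 0 behind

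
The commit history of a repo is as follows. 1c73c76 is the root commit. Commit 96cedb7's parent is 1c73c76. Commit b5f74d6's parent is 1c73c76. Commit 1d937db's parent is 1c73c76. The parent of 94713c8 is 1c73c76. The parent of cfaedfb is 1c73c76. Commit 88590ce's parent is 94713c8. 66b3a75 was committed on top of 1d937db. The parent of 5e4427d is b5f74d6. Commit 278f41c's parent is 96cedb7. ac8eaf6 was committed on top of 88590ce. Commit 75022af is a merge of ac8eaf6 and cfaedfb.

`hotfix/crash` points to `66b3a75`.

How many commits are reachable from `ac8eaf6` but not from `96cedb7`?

Reachable from ac8eaf6: {1c73c76, 88590ce, 94713c8, ac8eaf6}.
Reachable from 96cedb7: {1c73c76, 96cedb7}.
In ac8eaf6's history but not 96cedb7's: {88590ce, 94713c8, ac8eaf6} — 3 commits.

3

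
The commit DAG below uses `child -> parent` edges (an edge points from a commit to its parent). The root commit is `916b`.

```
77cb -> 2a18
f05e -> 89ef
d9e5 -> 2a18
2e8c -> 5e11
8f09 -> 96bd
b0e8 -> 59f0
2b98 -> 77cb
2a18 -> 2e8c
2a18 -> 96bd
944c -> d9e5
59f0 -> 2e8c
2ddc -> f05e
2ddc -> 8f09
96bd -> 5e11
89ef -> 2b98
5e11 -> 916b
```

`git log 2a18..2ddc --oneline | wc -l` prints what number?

6

Reachable from 2ddc: {2a18, 2b98, 2ddc, 2e8c, 5e11, 77cb, 89ef, 8f09, 916b, 96bd, f05e}.
Reachable from 2a18: {2a18, 2e8c, 5e11, 916b, 96bd}.
In 2ddc's history but not 2a18's: {2b98, 2ddc, 77cb, 89ef, 8f09, f05e} — 6 commits.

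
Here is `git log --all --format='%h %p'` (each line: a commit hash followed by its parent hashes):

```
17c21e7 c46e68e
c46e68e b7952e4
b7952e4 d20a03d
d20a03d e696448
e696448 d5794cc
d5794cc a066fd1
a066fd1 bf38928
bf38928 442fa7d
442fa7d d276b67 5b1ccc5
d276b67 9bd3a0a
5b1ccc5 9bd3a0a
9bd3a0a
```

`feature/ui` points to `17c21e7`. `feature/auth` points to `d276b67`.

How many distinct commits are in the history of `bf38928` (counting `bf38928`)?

Walking parent pointers from bf38928: reachable set = {442fa7d, 5b1ccc5, 9bd3a0a, bf38928, d276b67}.
That is 5 commits.

5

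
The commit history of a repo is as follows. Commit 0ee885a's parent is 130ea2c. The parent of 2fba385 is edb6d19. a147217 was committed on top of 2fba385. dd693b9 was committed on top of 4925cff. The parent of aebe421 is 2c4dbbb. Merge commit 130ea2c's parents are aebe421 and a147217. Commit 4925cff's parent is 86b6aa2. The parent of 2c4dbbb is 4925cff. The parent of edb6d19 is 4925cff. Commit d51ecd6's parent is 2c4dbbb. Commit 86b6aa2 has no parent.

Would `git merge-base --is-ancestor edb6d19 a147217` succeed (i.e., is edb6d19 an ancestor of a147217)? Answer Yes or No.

Ancestors of a147217 (commits reachable by following parents): {2fba385, 4925cff, 86b6aa2, a147217, edb6d19}.
edb6d19 is in that set, so it is an ancestor of a147217.

Yes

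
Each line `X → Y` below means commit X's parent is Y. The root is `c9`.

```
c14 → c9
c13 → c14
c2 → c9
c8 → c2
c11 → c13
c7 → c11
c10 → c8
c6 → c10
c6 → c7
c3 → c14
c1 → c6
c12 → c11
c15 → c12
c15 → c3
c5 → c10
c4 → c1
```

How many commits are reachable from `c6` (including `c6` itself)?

9

Walking parent pointers from c6: reachable set = {c10, c11, c13, c14, c2, c6, c7, c8, c9}.
That is 9 commits.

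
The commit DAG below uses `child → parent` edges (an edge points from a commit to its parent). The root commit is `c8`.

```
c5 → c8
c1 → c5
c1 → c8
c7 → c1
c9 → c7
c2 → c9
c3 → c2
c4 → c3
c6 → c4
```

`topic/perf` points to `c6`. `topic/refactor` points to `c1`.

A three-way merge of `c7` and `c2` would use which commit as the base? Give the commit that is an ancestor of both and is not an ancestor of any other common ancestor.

c7

Ancestors of c7: {c1, c5, c7, c8}.
Ancestors of c2: {c1, c2, c5, c7, c8, c9}.
Common ancestors: {c1, c5, c7, c8}.
Among these, c7 is not an ancestor of any other common ancestor — it is the merge base.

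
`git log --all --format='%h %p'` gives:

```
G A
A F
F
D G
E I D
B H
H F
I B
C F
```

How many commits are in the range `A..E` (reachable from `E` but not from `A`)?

Reachable from E: {A, B, D, E, F, G, H, I}.
Reachable from A: {A, F}.
In E's history but not A's: {B, D, E, G, H, I} — 6 commits.

6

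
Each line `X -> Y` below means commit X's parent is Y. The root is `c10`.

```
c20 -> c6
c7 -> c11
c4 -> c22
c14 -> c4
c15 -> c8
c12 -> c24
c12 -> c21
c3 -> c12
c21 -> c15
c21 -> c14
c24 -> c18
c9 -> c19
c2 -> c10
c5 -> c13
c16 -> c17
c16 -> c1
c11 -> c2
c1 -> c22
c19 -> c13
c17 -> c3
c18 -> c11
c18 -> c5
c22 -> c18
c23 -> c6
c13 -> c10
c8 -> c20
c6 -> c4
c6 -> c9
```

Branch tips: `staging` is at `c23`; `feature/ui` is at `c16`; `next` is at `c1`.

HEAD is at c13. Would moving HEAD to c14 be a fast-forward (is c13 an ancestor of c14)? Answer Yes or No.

Yes

A fast-forward from c13 to c14 is possible iff c13 is an ancestor of c14.
Ancestors of c14: {c10, c11, c13, c14, c18, c2, c22, c4, c5}.
c13 is among them, so fast-forward is possible.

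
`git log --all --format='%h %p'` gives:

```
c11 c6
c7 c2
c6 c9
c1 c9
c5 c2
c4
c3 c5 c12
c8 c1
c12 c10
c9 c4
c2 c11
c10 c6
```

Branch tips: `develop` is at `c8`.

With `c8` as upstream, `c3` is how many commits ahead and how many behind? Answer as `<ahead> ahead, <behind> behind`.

Reachable from c3: {c10, c11, c12, c2, c3, c4, c5, c6, c9}.
Reachable from c8: {c1, c4, c8, c9}.
Only in c3's history (ahead): {c10, c11, c12, c2, c3, c5, c6} — 7.
Only in c8's history (behind): {c1, c8} — 2.

7 ahead, 2 behind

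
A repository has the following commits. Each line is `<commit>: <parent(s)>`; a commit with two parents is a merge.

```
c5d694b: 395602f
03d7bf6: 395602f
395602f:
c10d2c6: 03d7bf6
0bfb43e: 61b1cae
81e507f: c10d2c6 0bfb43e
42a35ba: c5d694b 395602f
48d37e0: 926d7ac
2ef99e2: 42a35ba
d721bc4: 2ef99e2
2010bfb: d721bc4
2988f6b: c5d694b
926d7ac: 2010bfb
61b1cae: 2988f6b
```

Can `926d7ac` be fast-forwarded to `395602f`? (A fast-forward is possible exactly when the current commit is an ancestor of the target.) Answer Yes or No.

No

A fast-forward from 926d7ac to 395602f is possible iff 926d7ac is an ancestor of 395602f.
Ancestors of 395602f: {395602f}.
926d7ac is not among them, so fast-forward is not possible.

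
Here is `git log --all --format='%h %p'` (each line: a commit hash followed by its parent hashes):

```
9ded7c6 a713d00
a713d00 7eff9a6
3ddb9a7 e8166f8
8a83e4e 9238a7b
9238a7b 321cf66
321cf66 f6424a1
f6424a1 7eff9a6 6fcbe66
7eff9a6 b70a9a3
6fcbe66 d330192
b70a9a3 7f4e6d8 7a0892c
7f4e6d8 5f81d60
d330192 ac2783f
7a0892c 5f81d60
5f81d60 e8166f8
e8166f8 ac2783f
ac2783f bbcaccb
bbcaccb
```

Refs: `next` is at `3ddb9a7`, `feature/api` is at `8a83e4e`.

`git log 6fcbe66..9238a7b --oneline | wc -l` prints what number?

Reachable from 9238a7b: {321cf66, 5f81d60, 6fcbe66, 7a0892c, 7eff9a6, 7f4e6d8, 9238a7b, ac2783f, b70a9a3, bbcaccb, d330192, e8166f8, f6424a1}.
Reachable from 6fcbe66: {6fcbe66, ac2783f, bbcaccb, d330192}.
In 9238a7b's history but not 6fcbe66's: {321cf66, 5f81d60, 7a0892c, 7eff9a6, 7f4e6d8, 9238a7b, b70a9a3, e8166f8, f6424a1} — 9 commits.

9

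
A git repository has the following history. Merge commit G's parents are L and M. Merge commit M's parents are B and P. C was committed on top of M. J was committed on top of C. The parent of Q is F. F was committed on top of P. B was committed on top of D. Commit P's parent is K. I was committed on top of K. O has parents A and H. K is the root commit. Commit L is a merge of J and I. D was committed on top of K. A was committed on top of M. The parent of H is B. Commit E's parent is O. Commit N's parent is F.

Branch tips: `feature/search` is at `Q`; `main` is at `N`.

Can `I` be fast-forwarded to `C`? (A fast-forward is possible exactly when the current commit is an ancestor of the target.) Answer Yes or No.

No

A fast-forward from I to C is possible iff I is an ancestor of C.
Ancestors of C: {B, C, D, K, M, P}.
I is not among them, so fast-forward is not possible.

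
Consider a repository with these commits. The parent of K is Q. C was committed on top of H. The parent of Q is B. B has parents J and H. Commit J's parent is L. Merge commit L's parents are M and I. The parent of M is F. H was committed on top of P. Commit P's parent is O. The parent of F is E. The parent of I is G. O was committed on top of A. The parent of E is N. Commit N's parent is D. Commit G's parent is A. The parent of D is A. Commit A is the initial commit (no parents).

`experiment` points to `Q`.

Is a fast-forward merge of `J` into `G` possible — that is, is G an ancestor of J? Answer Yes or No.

A fast-forward from G to J is possible iff G is an ancestor of J.
Ancestors of J: {A, D, E, F, G, I, J, L, M, N}.
G is among them, so fast-forward is possible.

Yes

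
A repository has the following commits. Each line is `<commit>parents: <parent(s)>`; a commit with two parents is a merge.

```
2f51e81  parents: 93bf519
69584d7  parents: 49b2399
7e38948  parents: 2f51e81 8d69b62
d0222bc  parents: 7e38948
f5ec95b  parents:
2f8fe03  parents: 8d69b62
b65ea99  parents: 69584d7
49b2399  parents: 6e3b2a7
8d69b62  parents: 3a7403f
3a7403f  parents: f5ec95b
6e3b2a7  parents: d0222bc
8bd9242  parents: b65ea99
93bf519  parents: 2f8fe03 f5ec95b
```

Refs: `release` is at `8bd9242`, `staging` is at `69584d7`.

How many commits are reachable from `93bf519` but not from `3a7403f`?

3

Reachable from 93bf519: {2f8fe03, 3a7403f, 8d69b62, 93bf519, f5ec95b}.
Reachable from 3a7403f: {3a7403f, f5ec95b}.
In 93bf519's history but not 3a7403f's: {2f8fe03, 8d69b62, 93bf519} — 3 commits.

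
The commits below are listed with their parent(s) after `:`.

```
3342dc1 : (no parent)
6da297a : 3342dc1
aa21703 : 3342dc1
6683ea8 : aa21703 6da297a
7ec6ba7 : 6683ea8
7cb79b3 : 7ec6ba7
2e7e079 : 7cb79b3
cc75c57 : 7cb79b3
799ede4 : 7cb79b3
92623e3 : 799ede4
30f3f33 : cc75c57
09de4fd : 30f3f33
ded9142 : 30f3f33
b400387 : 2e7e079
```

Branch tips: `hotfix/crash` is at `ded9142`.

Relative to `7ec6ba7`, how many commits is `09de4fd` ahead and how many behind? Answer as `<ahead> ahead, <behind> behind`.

4 ahead, 0 behind

Reachable from 09de4fd: {09de4fd, 30f3f33, 3342dc1, 6683ea8, 6da297a, 7cb79b3, 7ec6ba7, aa21703, cc75c57}.
Reachable from 7ec6ba7: {3342dc1, 6683ea8, 6da297a, 7ec6ba7, aa21703}.
Only in 09de4fd's history (ahead): {09de4fd, 30f3f33, 7cb79b3, cc75c57} — 4.
Only in 7ec6ba7's history (behind): {} — 0.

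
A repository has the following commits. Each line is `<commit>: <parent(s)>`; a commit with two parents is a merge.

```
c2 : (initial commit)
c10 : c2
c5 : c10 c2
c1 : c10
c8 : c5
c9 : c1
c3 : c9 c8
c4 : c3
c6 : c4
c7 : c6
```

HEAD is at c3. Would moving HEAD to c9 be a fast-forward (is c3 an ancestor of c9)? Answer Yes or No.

No

A fast-forward from c3 to c9 is possible iff c3 is an ancestor of c9.
Ancestors of c9: {c1, c10, c2, c9}.
c3 is not among them, so fast-forward is not possible.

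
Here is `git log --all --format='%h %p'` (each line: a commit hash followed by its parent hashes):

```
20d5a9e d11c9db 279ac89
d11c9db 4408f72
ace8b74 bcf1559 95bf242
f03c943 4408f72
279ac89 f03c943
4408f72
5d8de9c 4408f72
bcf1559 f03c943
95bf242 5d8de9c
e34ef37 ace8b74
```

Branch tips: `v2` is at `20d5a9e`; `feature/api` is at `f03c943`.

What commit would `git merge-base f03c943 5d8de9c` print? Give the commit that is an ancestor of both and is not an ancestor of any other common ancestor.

Ancestors of f03c943: {4408f72, f03c943}.
Ancestors of 5d8de9c: {4408f72, 5d8de9c}.
Common ancestors: {4408f72}.
The only common ancestor is 4408f72, so it is the merge base.

4408f72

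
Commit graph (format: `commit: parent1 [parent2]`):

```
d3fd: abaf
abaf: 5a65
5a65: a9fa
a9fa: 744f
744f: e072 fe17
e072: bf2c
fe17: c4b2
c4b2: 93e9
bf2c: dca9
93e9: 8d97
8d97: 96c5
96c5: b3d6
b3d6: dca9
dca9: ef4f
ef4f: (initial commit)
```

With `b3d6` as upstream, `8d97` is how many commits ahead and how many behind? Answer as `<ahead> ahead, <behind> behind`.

2 ahead, 0 behind

Reachable from 8d97: {8d97, 96c5, b3d6, dca9, ef4f}.
Reachable from b3d6: {b3d6, dca9, ef4f}.
Only in 8d97's history (ahead): {8d97, 96c5} — 2.
Only in b3d6's history (behind): {} — 0.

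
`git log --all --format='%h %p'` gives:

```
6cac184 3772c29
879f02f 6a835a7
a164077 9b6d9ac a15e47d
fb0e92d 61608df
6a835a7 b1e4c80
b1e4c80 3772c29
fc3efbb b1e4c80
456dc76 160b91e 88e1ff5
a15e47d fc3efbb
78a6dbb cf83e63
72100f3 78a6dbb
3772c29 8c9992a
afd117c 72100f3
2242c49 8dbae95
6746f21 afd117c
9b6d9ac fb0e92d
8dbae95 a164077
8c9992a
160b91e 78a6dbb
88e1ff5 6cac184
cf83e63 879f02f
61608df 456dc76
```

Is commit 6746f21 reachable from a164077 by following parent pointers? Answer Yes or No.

Ancestors of a164077: {160b91e, 3772c29, 456dc76, 61608df, 6a835a7, 6cac184, 78a6dbb, 879f02f, 88e1ff5, 8c9992a, 9b6d9ac, a15e47d, a164077, b1e4c80, cf83e63, fb0e92d, fc3efbb}.
6746f21 is not in that set, so it is not an ancestor of a164077.

No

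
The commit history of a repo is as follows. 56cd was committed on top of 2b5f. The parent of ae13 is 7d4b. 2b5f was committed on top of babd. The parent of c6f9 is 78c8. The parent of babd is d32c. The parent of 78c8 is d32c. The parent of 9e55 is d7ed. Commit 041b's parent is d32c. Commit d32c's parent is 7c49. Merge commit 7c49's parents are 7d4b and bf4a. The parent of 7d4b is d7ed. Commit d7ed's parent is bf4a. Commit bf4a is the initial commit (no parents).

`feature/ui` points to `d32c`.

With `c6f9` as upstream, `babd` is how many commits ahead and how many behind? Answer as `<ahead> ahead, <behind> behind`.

Reachable from babd: {7c49, 7d4b, babd, bf4a, d32c, d7ed}.
Reachable from c6f9: {78c8, 7c49, 7d4b, bf4a, c6f9, d32c, d7ed}.
Only in babd's history (ahead): {babd} — 1.
Only in c6f9's history (behind): {78c8, c6f9} — 2.

1 ahead, 2 behind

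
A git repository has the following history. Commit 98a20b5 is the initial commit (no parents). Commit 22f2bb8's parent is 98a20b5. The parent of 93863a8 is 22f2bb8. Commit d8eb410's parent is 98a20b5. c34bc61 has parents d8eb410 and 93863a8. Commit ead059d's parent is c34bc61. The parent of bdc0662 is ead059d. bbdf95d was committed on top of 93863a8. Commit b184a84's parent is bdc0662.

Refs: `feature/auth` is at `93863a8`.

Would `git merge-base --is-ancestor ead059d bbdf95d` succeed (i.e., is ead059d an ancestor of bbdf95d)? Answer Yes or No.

No

Ancestors of bbdf95d: {22f2bb8, 93863a8, 98a20b5, bbdf95d}.
ead059d is not in that set, so it is not an ancestor of bbdf95d.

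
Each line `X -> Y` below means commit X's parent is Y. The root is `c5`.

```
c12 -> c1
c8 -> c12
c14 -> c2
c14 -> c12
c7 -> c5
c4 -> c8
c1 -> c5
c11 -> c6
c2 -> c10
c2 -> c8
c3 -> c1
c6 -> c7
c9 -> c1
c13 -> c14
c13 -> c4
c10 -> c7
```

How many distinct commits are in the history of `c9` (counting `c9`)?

3

Walking parent pointers from c9: reachable set = {c1, c5, c9}.
That is 3 commits.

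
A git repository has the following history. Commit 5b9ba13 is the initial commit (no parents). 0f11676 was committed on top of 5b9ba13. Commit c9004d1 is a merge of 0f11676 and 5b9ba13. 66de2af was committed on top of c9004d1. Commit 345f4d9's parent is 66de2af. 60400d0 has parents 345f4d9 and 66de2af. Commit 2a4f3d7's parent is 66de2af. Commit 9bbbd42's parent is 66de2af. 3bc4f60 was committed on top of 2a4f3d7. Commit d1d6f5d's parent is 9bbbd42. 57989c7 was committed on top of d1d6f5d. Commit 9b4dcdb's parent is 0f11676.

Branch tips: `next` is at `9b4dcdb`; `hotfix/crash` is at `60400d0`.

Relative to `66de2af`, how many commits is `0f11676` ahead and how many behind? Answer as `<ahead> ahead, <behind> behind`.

0 ahead, 2 behind

Reachable from 0f11676: {0f11676, 5b9ba13}.
Reachable from 66de2af: {0f11676, 5b9ba13, 66de2af, c9004d1}.
Only in 0f11676's history (ahead): {} — 0.
Only in 66de2af's history (behind): {66de2af, c9004d1} — 2.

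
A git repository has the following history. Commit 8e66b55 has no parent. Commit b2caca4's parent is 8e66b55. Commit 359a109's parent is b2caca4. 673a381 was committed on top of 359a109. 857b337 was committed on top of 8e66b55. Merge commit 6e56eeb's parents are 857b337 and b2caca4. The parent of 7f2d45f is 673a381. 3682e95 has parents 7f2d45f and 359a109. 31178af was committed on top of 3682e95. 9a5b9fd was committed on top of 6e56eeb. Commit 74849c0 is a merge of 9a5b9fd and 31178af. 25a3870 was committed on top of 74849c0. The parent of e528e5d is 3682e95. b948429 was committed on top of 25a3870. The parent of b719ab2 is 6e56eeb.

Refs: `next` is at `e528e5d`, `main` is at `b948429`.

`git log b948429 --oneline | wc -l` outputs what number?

Walking parent pointers from b948429: reachable set = {25a3870, 31178af, 359a109, 3682e95, 673a381, 6e56eeb, 74849c0, 7f2d45f, 857b337, 8e66b55, 9a5b9fd, b2caca4, b948429}.
That is 13 commits.

13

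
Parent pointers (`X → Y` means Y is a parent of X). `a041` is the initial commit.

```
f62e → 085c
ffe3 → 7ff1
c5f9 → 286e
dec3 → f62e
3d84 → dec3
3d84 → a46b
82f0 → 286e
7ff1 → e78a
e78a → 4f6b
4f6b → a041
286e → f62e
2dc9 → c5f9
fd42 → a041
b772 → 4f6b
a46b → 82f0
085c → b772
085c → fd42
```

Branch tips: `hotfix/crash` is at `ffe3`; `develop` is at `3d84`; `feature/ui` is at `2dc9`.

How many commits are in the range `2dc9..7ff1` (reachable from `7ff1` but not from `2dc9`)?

Reachable from 7ff1: {4f6b, 7ff1, a041, e78a}.
Reachable from 2dc9: {085c, 286e, 2dc9, 4f6b, a041, b772, c5f9, f62e, fd42}.
In 7ff1's history but not 2dc9's: {7ff1, e78a} — 2 commits.

2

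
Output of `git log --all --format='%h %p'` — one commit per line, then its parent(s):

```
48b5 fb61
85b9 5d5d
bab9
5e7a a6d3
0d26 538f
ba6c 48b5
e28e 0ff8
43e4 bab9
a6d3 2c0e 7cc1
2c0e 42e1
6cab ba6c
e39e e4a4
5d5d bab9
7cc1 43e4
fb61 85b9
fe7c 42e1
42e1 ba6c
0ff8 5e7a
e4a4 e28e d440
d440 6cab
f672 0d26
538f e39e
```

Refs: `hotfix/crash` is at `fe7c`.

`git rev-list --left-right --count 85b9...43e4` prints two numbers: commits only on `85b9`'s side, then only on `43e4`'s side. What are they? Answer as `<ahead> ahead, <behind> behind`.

Reachable from 85b9: {5d5d, 85b9, bab9}.
Reachable from 43e4: {43e4, bab9}.
Only in 85b9's history (ahead): {5d5d, 85b9} — 2.
Only in 43e4's history (behind): {43e4} — 1.

2 ahead, 1 behind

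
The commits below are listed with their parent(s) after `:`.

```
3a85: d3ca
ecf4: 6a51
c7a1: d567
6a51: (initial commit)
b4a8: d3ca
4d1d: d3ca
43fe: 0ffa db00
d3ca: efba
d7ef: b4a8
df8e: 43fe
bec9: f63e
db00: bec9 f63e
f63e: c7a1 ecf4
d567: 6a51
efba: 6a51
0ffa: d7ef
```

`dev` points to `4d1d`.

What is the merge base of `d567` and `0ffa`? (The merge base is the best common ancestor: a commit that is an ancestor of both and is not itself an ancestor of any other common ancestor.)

6a51

Ancestors of d567: {6a51, d567}.
Ancestors of 0ffa: {0ffa, 6a51, b4a8, d3ca, d7ef, efba}.
Common ancestors: {6a51}.
The only common ancestor is 6a51, so it is the merge base.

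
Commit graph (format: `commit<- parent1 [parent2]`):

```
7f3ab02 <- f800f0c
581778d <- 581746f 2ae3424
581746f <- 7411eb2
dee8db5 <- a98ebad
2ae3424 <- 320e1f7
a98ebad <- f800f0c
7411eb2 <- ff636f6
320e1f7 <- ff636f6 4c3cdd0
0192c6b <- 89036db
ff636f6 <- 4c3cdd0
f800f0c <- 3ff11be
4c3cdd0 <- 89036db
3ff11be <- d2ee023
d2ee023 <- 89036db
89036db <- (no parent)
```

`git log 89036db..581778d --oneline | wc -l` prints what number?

Reachable from 581778d: {2ae3424, 320e1f7, 4c3cdd0, 581746f, 581778d, 7411eb2, 89036db, ff636f6}.
Reachable from 89036db: {89036db}.
In 581778d's history but not 89036db's: {2ae3424, 320e1f7, 4c3cdd0, 581746f, 581778d, 7411eb2, ff636f6} — 7 commits.

7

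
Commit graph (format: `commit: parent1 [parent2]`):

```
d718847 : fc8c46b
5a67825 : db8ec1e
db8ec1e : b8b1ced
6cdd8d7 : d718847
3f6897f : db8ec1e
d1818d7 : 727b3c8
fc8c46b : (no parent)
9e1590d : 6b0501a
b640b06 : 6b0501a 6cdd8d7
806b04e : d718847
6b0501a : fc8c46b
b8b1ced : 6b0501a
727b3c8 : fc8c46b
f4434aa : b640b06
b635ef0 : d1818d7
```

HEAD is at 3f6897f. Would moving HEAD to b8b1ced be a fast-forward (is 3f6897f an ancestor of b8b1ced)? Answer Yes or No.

A fast-forward from 3f6897f to b8b1ced is possible iff 3f6897f is an ancestor of b8b1ced.
Ancestors of b8b1ced: {6b0501a, b8b1ced, fc8c46b}.
3f6897f is not among them, so fast-forward is not possible.

No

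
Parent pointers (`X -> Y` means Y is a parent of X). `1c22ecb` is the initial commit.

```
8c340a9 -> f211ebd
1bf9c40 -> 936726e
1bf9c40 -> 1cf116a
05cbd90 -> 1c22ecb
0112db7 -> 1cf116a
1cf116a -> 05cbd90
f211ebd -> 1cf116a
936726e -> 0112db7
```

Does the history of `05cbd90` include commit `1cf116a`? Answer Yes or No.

Ancestors of 05cbd90: {05cbd90, 1c22ecb}.
1cf116a is not in that set, so it is not an ancestor of 05cbd90.

No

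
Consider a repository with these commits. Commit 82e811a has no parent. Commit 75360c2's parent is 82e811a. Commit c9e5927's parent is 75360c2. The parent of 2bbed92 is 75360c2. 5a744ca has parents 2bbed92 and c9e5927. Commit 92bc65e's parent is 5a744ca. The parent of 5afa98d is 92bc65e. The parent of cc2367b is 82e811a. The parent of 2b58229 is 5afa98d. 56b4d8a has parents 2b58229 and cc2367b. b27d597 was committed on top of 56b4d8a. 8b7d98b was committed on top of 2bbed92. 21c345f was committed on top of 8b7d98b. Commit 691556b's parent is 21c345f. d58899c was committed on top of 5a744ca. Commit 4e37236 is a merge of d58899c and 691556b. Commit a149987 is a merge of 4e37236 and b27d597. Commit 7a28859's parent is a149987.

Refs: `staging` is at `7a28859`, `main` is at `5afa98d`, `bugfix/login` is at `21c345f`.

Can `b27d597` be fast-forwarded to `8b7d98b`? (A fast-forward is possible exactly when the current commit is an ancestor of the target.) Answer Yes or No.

No

A fast-forward from b27d597 to 8b7d98b is possible iff b27d597 is an ancestor of 8b7d98b.
Ancestors of 8b7d98b: {2bbed92, 75360c2, 82e811a, 8b7d98b}.
b27d597 is not among them, so fast-forward is not possible.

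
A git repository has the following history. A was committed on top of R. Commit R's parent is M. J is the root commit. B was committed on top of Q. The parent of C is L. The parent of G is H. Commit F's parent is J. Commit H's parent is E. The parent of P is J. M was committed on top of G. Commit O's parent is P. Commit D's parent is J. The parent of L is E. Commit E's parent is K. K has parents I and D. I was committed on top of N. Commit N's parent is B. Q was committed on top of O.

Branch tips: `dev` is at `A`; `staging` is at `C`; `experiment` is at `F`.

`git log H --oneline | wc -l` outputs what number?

Walking parent pointers from H: reachable set = {B, D, E, H, I, J, K, N, O, P, Q}.
That is 11 commits.

11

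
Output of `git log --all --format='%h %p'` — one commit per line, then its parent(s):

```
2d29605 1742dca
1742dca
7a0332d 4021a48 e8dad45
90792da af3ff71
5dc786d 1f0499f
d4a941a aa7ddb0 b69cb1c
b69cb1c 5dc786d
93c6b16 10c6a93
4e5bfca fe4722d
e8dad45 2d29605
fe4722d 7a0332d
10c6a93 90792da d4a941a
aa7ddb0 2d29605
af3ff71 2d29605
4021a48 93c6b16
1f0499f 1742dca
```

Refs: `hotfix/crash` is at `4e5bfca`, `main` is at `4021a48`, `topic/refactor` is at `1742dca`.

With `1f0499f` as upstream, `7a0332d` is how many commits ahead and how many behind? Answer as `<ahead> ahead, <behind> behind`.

12 ahead, 0 behind

Reachable from 7a0332d: {10c6a93, 1742dca, 1f0499f, 2d29605, 4021a48, 5dc786d, 7a0332d, 90792da, 93c6b16, aa7ddb0, af3ff71, b69cb1c, d4a941a, e8dad45}.
Reachable from 1f0499f: {1742dca, 1f0499f}.
Only in 7a0332d's history (ahead): {10c6a93, 2d29605, 4021a48, 5dc786d, 7a0332d, 90792da, 93c6b16, aa7ddb0, af3ff71, b69cb1c, d4a941a, e8dad45} — 12.
Only in 1f0499f's history (behind): {} — 0.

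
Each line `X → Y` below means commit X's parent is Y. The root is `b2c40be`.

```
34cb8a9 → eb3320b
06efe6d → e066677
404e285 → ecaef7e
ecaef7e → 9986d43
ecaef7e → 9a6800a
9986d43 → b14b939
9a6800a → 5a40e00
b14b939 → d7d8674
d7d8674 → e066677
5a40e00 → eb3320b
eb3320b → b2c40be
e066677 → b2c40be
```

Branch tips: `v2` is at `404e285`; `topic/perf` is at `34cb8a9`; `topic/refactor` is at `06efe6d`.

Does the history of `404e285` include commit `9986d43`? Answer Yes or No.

Yes

Ancestors of 404e285 (commits reachable by following parents): {404e285, 5a40e00, 9986d43, 9a6800a, b14b939, b2c40be, d7d8674, e066677, eb3320b, ecaef7e}.
9986d43 is in that set, so it is an ancestor of 404e285.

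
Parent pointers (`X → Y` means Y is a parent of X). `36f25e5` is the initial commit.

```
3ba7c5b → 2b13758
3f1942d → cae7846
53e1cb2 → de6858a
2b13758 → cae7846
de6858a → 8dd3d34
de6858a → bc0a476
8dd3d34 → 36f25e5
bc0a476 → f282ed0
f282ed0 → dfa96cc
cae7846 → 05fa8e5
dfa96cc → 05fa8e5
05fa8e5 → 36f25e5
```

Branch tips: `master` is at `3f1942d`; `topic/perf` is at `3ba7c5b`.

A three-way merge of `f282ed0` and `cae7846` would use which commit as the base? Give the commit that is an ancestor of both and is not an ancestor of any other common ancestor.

Ancestors of f282ed0: {05fa8e5, 36f25e5, dfa96cc, f282ed0}.
Ancestors of cae7846: {05fa8e5, 36f25e5, cae7846}.
Common ancestors: {05fa8e5, 36f25e5}.
Among these, 05fa8e5 is not an ancestor of any other common ancestor — it is the merge base.

05fa8e5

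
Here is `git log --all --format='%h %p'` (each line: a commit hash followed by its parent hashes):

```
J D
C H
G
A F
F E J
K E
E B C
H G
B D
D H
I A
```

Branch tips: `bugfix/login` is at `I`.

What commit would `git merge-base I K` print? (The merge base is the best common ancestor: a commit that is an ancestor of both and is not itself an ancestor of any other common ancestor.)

E

Ancestors of I: {A, B, C, D, E, F, G, H, I, J}.
Ancestors of K: {B, C, D, E, G, H, K}.
Common ancestors: {B, C, D, E, G, H}.
Among these, E is not an ancestor of any other common ancestor — it is the merge base.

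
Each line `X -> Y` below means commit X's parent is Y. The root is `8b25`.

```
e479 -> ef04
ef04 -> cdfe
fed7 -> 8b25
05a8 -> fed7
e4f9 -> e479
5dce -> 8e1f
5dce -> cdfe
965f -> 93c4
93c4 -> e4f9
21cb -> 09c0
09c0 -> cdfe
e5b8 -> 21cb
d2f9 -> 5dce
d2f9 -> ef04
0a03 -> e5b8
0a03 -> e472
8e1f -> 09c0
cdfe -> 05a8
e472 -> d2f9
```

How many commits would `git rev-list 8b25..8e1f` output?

Reachable from 8e1f: {05a8, 09c0, 8b25, 8e1f, cdfe, fed7}.
Reachable from 8b25: {8b25}.
In 8e1f's history but not 8b25's: {05a8, 09c0, 8e1f, cdfe, fed7} — 5 commits.

5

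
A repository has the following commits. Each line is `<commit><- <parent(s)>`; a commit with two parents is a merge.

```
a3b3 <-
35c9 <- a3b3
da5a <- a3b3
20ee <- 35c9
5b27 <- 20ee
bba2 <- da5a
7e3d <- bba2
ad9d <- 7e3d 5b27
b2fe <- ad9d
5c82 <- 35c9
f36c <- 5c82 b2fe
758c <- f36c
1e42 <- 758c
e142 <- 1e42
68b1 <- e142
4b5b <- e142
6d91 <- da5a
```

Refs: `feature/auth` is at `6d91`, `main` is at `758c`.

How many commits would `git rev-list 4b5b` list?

15

Walking parent pointers from 4b5b: reachable set = {1e42, 20ee, 35c9, 4b5b, 5b27, 5c82, 758c, 7e3d, a3b3, ad9d, b2fe, bba2, da5a, e142, f36c}.
That is 15 commits.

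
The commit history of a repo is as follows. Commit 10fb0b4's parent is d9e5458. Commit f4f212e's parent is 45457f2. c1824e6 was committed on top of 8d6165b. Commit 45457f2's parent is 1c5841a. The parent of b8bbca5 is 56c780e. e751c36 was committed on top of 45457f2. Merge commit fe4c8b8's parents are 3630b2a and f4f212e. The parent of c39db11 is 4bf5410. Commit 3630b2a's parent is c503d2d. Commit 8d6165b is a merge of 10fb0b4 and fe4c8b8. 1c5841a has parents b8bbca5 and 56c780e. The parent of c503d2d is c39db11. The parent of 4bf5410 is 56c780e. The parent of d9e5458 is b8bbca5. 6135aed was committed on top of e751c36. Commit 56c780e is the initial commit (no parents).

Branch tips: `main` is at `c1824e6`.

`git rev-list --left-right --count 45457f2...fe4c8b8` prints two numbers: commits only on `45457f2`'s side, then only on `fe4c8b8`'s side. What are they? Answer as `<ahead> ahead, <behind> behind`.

Reachable from 45457f2: {1c5841a, 45457f2, 56c780e, b8bbca5}.
Reachable from fe4c8b8: {1c5841a, 3630b2a, 45457f2, 4bf5410, 56c780e, b8bbca5, c39db11, c503d2d, f4f212e, fe4c8b8}.
Only in 45457f2's history (ahead): {} — 0.
Only in fe4c8b8's history (behind): {3630b2a, 4bf5410, c39db11, c503d2d, f4f212e, fe4c8b8} — 6.

0 ahead, 6 behind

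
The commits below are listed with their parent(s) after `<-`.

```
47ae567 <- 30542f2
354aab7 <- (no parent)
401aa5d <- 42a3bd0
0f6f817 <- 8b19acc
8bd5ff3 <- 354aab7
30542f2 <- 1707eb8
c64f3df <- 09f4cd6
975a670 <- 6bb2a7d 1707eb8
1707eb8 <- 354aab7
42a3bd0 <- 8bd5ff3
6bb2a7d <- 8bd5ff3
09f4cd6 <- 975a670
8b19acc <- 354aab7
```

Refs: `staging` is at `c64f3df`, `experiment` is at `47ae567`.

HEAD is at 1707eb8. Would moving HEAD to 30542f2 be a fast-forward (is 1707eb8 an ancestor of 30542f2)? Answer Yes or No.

A fast-forward from 1707eb8 to 30542f2 is possible iff 1707eb8 is an ancestor of 30542f2.
Ancestors of 30542f2: {1707eb8, 30542f2, 354aab7}.
1707eb8 is among them, so fast-forward is possible.

Yes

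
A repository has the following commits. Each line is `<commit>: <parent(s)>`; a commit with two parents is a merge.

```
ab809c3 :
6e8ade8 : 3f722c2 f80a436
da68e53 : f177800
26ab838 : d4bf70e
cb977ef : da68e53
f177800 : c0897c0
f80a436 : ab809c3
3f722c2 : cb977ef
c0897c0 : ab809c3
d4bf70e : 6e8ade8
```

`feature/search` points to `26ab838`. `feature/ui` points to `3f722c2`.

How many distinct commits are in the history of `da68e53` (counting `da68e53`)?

4

Walking parent pointers from da68e53: reachable set = {ab809c3, c0897c0, da68e53, f177800}.
That is 4 commits.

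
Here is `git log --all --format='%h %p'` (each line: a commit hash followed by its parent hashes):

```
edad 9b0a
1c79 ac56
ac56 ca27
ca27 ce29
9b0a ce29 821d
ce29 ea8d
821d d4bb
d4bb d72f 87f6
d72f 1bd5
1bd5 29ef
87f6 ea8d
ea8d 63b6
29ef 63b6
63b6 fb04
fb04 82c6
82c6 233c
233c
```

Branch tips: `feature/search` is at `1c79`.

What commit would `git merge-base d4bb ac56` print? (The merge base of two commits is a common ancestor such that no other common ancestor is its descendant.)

Ancestors of d4bb: {1bd5, 233c, 29ef, 63b6, 82c6, 87f6, d4bb, d72f, ea8d, fb04}.
Ancestors of ac56: {233c, 63b6, 82c6, ac56, ca27, ce29, ea8d, fb04}.
Common ancestors: {233c, 63b6, 82c6, ea8d, fb04}.
Among these, ea8d is not an ancestor of any other common ancestor — it is the merge base.

ea8d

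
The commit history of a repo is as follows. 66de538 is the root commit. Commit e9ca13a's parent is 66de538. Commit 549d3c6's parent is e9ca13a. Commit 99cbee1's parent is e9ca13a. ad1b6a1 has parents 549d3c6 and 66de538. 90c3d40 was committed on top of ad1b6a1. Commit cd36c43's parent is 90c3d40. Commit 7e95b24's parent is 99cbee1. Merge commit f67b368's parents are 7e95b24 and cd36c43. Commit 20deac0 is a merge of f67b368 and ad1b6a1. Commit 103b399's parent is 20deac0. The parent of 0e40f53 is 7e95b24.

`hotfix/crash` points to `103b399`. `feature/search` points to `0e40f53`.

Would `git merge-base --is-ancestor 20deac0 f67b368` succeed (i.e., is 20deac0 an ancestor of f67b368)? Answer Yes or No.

No

Ancestors of f67b368: {549d3c6, 66de538, 7e95b24, 90c3d40, 99cbee1, ad1b6a1, cd36c43, e9ca13a, f67b368}.
20deac0 is not in that set, so it is not an ancestor of f67b368.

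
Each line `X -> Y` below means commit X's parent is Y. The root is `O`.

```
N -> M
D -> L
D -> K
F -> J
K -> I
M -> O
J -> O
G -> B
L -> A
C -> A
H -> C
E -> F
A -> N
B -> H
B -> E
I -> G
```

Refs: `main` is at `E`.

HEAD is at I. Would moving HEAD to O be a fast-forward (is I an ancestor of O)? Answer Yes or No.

No

A fast-forward from I to O is possible iff I is an ancestor of O.
Ancestors of O: {O}.
I is not among them, so fast-forward is not possible.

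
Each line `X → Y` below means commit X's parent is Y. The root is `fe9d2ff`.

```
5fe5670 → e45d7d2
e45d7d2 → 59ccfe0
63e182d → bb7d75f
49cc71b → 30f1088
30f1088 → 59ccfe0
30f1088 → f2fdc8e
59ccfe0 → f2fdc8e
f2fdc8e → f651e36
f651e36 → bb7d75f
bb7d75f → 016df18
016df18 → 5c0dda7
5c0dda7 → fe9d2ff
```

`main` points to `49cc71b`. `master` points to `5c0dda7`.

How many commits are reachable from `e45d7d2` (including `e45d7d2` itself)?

Walking parent pointers from e45d7d2: reachable set = {016df18, 59ccfe0, 5c0dda7, bb7d75f, e45d7d2, f2fdc8e, f651e36, fe9d2ff}.
That is 8 commits.

8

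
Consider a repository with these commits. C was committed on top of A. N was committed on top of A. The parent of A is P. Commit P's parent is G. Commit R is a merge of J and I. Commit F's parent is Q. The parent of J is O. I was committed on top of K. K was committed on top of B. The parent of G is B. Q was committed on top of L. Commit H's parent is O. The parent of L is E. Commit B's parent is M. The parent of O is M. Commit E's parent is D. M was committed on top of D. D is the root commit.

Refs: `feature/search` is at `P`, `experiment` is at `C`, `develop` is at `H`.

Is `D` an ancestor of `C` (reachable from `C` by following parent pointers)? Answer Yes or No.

Ancestors of C (commits reachable by following parents): {A, B, C, D, G, M, P}.
D is in that set, so it is an ancestor of C.

Yes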